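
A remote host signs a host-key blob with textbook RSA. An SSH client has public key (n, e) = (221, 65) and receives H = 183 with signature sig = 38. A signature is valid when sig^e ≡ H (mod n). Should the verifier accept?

sig^2 ≡ 38^2 = 1444 ≡ 118
sig^4 ≡ 118^2 = 13924 ≡ 1
sig^8 ≡ 1^2 = 1
sig^16 ≡ 1^2 = 1
sig^32 ≡ 1^2 = 1
sig^64 ≡ 1^2 = 1
65 = 64 + 1, so sig^65 ≡ 1·38 ≡ 38 (mod 221)
The recovered value 38 does not match the digest 183.

reject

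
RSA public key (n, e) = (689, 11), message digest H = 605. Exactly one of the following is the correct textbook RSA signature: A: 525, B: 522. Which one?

B

Candidate A: Squares mod 689: 525^1≡525, 525^2≡25, 525^4≡625, 525^8≡651; 11 = 8 + 2 + 1, so 525^11 ≡ 651·25·525 ≡ 86 (mod 689)
Candidate B: Squares mod 689: 522^1≡522, 522^2≡329, 522^4≡68, 522^8≡490; 11 = 8 + 2 + 1, so 522^11 ≡ 490·329·522 ≡ 605 (mod 689)
  → matches H = 605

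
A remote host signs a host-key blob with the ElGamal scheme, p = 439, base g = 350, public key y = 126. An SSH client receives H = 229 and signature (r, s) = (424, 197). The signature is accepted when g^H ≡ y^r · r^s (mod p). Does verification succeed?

Left side g^H mod p:
350^229 mod 439 = 139
Right side y^r · r^s mod p:
126^424 mod 439 = 223
424^197 mod 439 = 416
223·416 = 92768 ≡ 139 (mod 439)
139 ≡ 139 (mod 439), so the signature is genuine.

passes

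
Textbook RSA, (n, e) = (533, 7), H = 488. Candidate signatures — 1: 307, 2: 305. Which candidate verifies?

2

Candidate 1: 307^2 = 94249 ≡ 441; 307^4 ≡ 441^2 = 194481 ≡ 469; 7 = 4 + 2 + 1, so 307^7 ≡ 469·441·307 ≡ 213 (mod 533)
Candidate 2: 305^2 = 93025 ≡ 283; 305^4 ≡ 283^2 = 80089 ≡ 139; 7 = 4 + 2 + 1, so 305^7 ≡ 139·283·305 ≡ 488 (mod 533)
  → matches H = 488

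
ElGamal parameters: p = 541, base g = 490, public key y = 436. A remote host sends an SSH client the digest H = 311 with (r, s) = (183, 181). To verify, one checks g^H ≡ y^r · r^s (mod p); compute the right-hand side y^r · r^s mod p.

67

436^2 = 190096 ≡ 205
436^4 ≡ 205^2 = 42025 ≡ 368
436^8 ≡ 368^2 = 135424 ≡ 174
436^16 ≡ 174^2 = 30276 ≡ 521
436^32 ≡ 521^2 = 271441 ≡ 400
436^64 ≡ 400^2 = 160000 ≡ 405
436^128 ≡ 405^2 = 164025 ≡ 102
183 = 128 + 32 + 16 + 4 + 2 + 1, so 436^183 ≡ 102·400·521·368·205·436 ≡ 115 (mod 541)
183^2 = 33489 ≡ 488
183^4 ≡ 488^2 = 238144 ≡ 104
183^8 ≡ 104^2 = 10816 ≡ 537
183^16 ≡ 537^2 = 288369 ≡ 16
183^32 ≡ 16^2 = 256
183^64 ≡ 256^2 = 65536 ≡ 75
183^128 ≡ 75^2 = 5625 ≡ 215
181 = 128 + 32 + 16 + 4 + 1, so 183^181 ≡ 215·256·16·104·183 ≡ 344 (mod 541)
y^r · r^s ≡ 115·344 = 39560 ≡ 67 (mod 541)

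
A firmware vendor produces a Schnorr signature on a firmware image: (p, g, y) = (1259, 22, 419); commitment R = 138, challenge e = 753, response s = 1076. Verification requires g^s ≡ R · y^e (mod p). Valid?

g^s mod p:
Squares mod 1259: 22^1≡22, 22^2≡484, 22^4≡82, 22^8≡429, 22^16≡227, 22^32≡1169, 22^64≡546, 22^128≡992, 22^256≡785, 22^512≡574, 22^1024≡877
1076 = 1024 + 32 + 16 + 4, so 22^1076 ≡ 877·1169·227·82 ≡ 879 (mod 1259)
R · y^e mod p:
Squares mod 1259: 419^1≡419, 419^2≡560, 419^4≡109, 419^8≡550, 419^16≡340, 419^32≡1031, 419^64≡365, 419^128≡1030, 419^256≡822, 419^512≡860
753 = 512 + 128 + 64 + 32 + 16 + 1, so 419^753 ≡ 860·1030·365·1031·340·419 ≡ 21 (mod 1259)
138·21 = 2898 ≡ 380 (mod 1259)
879 ≠ 380; the check fails.

no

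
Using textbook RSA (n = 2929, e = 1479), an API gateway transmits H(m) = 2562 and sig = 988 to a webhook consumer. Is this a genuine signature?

sig^2 ≡ 988^2 = 976144 ≡ 787
sig^4 ≡ 787^2 = 619369 ≡ 1350
sig^8 ≡ 1350^2 = 1822500 ≡ 662
sig^16 ≡ 662^2 = 438244 ≡ 1823
sig^32 ≡ 1823^2 = 3323329 ≡ 1843
sig^64 ≡ 1843^2 = 3396649 ≡ 1938
sig^128 ≡ 1938^2 = 3755844 ≡ 866
sig^256 ≡ 866^2 = 749956 ≡ 132
sig^512 ≡ 132^2 = 17424 ≡ 2779
sig^1024 ≡ 2779^2 = 7722841 ≡ 1997
1479 = 1024 + 256 + 128 + 64 + 4 + 2 + 1, so sig^1479 ≡ 1997·132·866·1938·1350·787·988 ≡ 2562 (mod 2929)
sig^1479 mod 2929 = 2562 matches H(m).

genuine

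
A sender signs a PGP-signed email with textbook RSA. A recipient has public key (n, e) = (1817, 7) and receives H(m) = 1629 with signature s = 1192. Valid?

Squares mod 1817: s^1≡1192, s^2≡1787, s^4≡900
7 = 4 + 2 + 1, so s^7 ≡ 900·1787·1192 ≡ 521 (mod 1817)
s^7 mod 1817 = 521, but H(m) = 1629.

no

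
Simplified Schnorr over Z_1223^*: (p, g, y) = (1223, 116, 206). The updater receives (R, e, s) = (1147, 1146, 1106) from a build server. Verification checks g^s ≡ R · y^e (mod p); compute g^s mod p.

618

116^2 = 13456 ≡ 3
116^4 ≡ 3^2 = 9
116^8 ≡ 9^2 = 81
116^16 ≡ 81^2 = 6561 ≡ 446
116^32 ≡ 446^2 = 198916 ≡ 790
116^64 ≡ 790^2 = 624100 ≡ 370
116^128 ≡ 370^2 = 136900 ≡ 1147
116^256 ≡ 1147^2 = 1315609 ≡ 884
116^512 ≡ 884^2 = 781456 ≡ 1182
116^1024 ≡ 1182^2 = 1397124 ≡ 458
1106 = 1024 + 64 + 16 + 2, so 116^1106 ≡ 458·370·446·3 ≡ 618 (mod 1223)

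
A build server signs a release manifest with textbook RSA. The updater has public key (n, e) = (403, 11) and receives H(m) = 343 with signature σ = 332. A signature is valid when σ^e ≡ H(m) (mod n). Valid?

no

σ^2 ≡ 332^2 = 110224 ≡ 205
σ^4 ≡ 205^2 = 42025 ≡ 113
σ^8 ≡ 113^2 = 12769 ≡ 276
11 = 8 + 2 + 1, so σ^11 ≡ 276·205·332 ≡ 327 (mod 403)
σ^11 mod 403 = 327, but H(m) = 343.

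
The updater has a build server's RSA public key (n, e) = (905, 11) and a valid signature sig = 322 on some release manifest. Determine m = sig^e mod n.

653

sig^2 ≡ 322^2 = 103684 ≡ 514
sig^4 ≡ 514^2 = 264196 ≡ 841
sig^8 ≡ 841^2 = 707281 ≡ 476
11 = 8 + 2 + 1, so sig^11 ≡ 476·514·322 ≡ 653 (mod 905)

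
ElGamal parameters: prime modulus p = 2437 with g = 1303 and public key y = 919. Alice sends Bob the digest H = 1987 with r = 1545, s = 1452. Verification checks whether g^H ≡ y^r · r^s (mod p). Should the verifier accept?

reject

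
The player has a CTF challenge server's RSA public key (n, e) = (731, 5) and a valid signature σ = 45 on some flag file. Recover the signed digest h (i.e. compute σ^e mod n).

σ^2 ≡ 45^2 = 2025 ≡ 563
σ^4 ≡ 563^2 = 316969 ≡ 446
5 = 4 + 1, so σ^5 ≡ 446·45 ≡ 333 (mod 731)

333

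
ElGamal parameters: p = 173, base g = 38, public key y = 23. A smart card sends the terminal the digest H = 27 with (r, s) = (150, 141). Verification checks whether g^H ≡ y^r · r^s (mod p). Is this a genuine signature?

genuine

Left side g^H mod p:
Squares mod 173: 38^1≡38, 38^2≡60, 38^4≡140, 38^8≡51, 38^16≡6
27 = 16 + 8 + 2 + 1, so 38^27 ≡ 6·51·60·38 ≡ 144 (mod 173)
Right side y^r · r^s mod p:
Squares mod 173: 23^1≡23, 23^2≡10, 23^4≡100, 23^8≡139, 23^16≡118, 23^32≡84, 23^64≡136, 23^128≡158
150 = 128 + 16 + 4 + 2, so 23^150 ≡ 158·118·100·10 ≡ 136 (mod 173)
Squares mod 173: 150^1≡150, 150^2≡10, 150^4≡100, 150^8≡139, 150^16≡118, 150^32≡84, 150^64≡136, 150^128≡158
141 = 128 + 8 + 4 + 1, so 150^141 ≡ 158·139·100·150 ≡ 113 (mod 173)
136·113 = 15368 ≡ 144 (mod 173)
144 ≡ 144 (mod 173), so the signature is genuine.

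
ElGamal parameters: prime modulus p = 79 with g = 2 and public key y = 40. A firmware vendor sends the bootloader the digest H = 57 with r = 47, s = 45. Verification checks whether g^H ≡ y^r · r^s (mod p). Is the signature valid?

Left side g^H mod p:
Squares mod 79: 2^1≡2, 2^2≡4, 2^4≡16, 2^8≡19, 2^16≡45, 2^32≡50
57 = 32 + 16 + 8 + 1, so 2^57 ≡ 50·45·19·2 ≡ 22 (mod 79)
Right side y^r · r^s mod p:
Squares mod 79: 40^1≡40, 40^2≡20, 40^4≡5, 40^8≡25, 40^16≡72, 40^32≡49
47 = 32 + 8 + 4 + 2 + 1, so 40^47 ≡ 49·25·5·20·40 ≡ 25 (mod 79)
Squares mod 79: 47^1≡47, 47^2≡76, 47^4≡9, 47^8≡2, 47^16≡4, 47^32≡16
45 = 32 + 8 + 4 + 1, so 47^45 ≡ 16·2·9·47 ≡ 27 (mod 79)
25·27 = 675 ≡ 43 (mod 79)
22 ≠ 43, so verification fails.

invalid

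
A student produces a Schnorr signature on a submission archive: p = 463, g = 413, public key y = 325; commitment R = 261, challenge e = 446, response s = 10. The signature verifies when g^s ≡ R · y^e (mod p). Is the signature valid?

valid

g^s mod p:
Squares mod 463: 413^1≡413, 413^2≡185, 413^4≡426, 413^8≡443
10 = 8 + 2, so 413^10 ≡ 443·185 ≡ 4 (mod 463)
R · y^e mod p:
Squares mod 463: 325^1≡325, 325^2≡61, 325^4≡17, 325^8≡289, 325^16≡181, 325^32≡351, 325^64≡43, 325^128≡460, 325^256≡9
446 = 256 + 128 + 32 + 16 + 8 + 4 + 2, so 325^446 ≡ 9·460·351·181·289·17·61 ≡ 110 (mod 463)
261·110 = 28710 ≡ 4 (mod 463)
4 ≡ 4 (mod 463); signature holds.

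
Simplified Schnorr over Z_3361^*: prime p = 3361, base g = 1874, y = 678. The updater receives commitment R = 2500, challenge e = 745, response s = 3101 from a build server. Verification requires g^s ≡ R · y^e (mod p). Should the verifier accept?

g^s mod p:
Squares mod 3361: 1874^1≡1874, 1874^2≡2992, 1874^4≡1721, 1874^8≡800, 1874^16≡1410, 1874^32≡1749, 1874^64≡491, 1874^128≡2450, 1874^256≡3115, 1874^512≡18, 1874^1024≡324, 1874^2048≡785
3101 = 2048 + 1024 + 16 + 8 + 4 + 1, so 1874^3101 ≡ 785·324·1410·800·1721·1874 ≡ 1304 (mod 3361)
R · y^e mod p:
Squares mod 3361: 678^1≡678, 678^2≡2588, 678^4≡2632, 678^8≡403, 678^16≡1081, 678^32≡2294, 678^64≡2471, 678^128≡2265, 678^256≡1339, 678^512≡1508
745 = 512 + 128 + 64 + 32 + 8 + 1, so 678^745 ≡ 1508·2265·2471·2294·403·678 ≡ 990 (mod 3361)
2500·990 = 2475000 ≡ 1304 (mod 3361)
1304 ≡ 1304 (mod 3361); signature holds.

accept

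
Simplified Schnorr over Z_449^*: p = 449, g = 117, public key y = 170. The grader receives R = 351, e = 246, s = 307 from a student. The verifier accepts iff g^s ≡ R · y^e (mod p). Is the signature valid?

invalid

g^s mod p:
117^2 = 13689 ≡ 219
117^4 ≡ 219^2 = 47961 ≡ 367
117^8 ≡ 367^2 = 134689 ≡ 438
117^16 ≡ 438^2 = 191844 ≡ 121
117^32 ≡ 121^2 = 14641 ≡ 273
117^64 ≡ 273^2 = 74529 ≡ 444
117^128 ≡ 444^2 = 197136 ≡ 25
117^256 ≡ 25^2 = 625 ≡ 176
307 = 256 + 32 + 16 + 2 + 1, so 117^307 ≡ 176·273·121·219·117 ≡ 190 (mod 449)
R · y^e mod p:
170^2 = 28900 ≡ 164
170^4 ≡ 164^2 = 26896 ≡ 405
170^8 ≡ 405^2 = 164025 ≡ 140
170^16 ≡ 140^2 = 19600 ≡ 293
170^32 ≡ 293^2 = 85849 ≡ 90
170^64 ≡ 90^2 = 8100 ≡ 18
170^128 ≡ 18^2 = 324
246 = 128 + 64 + 32 + 16 + 4 + 2, so 170^246 ≡ 324·18·90·293·405·164 ≡ 396 (mod 449)
351·396 = 138996 ≡ 255 (mod 449)
190 ≠ 255; the check fails.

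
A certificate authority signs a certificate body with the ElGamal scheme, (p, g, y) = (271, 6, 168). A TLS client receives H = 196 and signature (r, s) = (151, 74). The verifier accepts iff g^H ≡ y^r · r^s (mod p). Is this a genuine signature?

forged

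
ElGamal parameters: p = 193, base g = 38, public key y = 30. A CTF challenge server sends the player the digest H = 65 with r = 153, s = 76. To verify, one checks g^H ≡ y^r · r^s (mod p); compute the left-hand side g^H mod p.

51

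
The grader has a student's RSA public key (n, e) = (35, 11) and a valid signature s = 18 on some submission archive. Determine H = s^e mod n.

s^2 ≡ 18^2 = 324 ≡ 9
s^4 ≡ 9^2 = 81 ≡ 11
s^8 ≡ 11^2 = 121 ≡ 16
11 = 8 + 2 + 1, so s^11 ≡ 16·9·18 ≡ 2 (mod 35)

2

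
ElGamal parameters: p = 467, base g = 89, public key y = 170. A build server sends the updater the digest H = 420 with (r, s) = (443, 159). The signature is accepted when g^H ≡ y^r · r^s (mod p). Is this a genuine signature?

Left side g^H mod p:
89^2 = 7921 ≡ 449
89^4 ≡ 449^2 = 201601 ≡ 324
89^8 ≡ 324^2 = 104976 ≡ 368
89^16 ≡ 368^2 = 135424 ≡ 461
89^32 ≡ 461^2 = 212521 ≡ 36
89^64 ≡ 36^2 = 1296 ≡ 362
89^128 ≡ 362^2 = 131044 ≡ 284
89^256 ≡ 284^2 = 80656 ≡ 332
420 = 256 + 128 + 32 + 4, so 89^420 ≡ 332·284·36·324 ≡ 39 (mod 467)
Right side y^r · r^s mod p:
170^2 = 28900 ≡ 413
170^4 ≡ 413^2 = 170569 ≡ 114
170^8 ≡ 114^2 = 12996 ≡ 387
170^16 ≡ 387^2 = 149769 ≡ 329
170^32 ≡ 329^2 = 108241 ≡ 364
170^64 ≡ 364^2 = 132496 ≡ 335
170^128 ≡ 335^2 = 112225 ≡ 145
170^256 ≡ 145^2 = 21025 ≡ 10
443 = 256 + 128 + 32 + 16 + 8 + 2 + 1, so 170^443 ≡ 10·145·364·329·387·413·170 ≡ 327 (mod 467)
443^2 = 196249 ≡ 109
443^4 ≡ 109^2 = 11881 ≡ 206
443^8 ≡ 206^2 = 42436 ≡ 406
443^16 ≡ 406^2 = 164836 ≡ 452
443^32 ≡ 452^2 = 204304 ≡ 225
443^64 ≡ 225^2 = 50625 ≡ 189
443^128 ≡ 189^2 = 35721 ≡ 229
159 = 128 + 16 + 8 + 4 + 2 + 1, so 443^159 ≡ 229·452·406·206·109·443 ≡ 13 (mod 467)
327·13 = 4251 ≡ 48 (mod 467)
39 ≠ 48, so verification fails.

forged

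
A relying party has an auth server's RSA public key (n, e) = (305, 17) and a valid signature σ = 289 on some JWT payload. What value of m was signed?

49

σ^2 ≡ 289^2 = 83521 ≡ 256
σ^4 ≡ 256^2 = 65536 ≡ 266
σ^8 ≡ 266^2 = 70756 ≡ 301
σ^16 ≡ 301^2 = 90601 ≡ 16
17 = 16 + 1, so σ^17 ≡ 16·289 ≡ 49 (mod 305)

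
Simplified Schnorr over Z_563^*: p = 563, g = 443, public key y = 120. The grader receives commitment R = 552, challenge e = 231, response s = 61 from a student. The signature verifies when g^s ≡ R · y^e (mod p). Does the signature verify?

g^s mod p:
Squares mod 563: 443^1≡443, 443^2≡325, 443^4≡344, 443^8≡106, 443^16≡539, 443^32≡13
61 = 32 + 16 + 8 + 4 + 1, so 443^61 ≡ 13·539·106·344·443 ≡ 216 (mod 563)
R · y^e mod p:
Squares mod 563: 120^1≡120, 120^2≡325, 120^4≡344, 120^8≡106, 120^16≡539, 120^32≡13, 120^64≡169, 120^128≡411
231 = 128 + 64 + 32 + 4 + 2 + 1, so 120^231 ≡ 411·169·13·344·325·120 ≡ 441 (mod 563)
552·441 = 243432 ≡ 216 (mod 563)
216 ≡ 216 (mod 563); signature holds.

verifies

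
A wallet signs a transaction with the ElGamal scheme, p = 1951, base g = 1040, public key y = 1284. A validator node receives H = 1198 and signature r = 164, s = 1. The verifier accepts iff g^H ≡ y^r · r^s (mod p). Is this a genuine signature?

forged

Left side g^H mod p:
1040^2 = 1081600 ≡ 746
1040^4 ≡ 746^2 = 556516 ≡ 481
1040^8 ≡ 481^2 = 231361 ≡ 1143
1040^16 ≡ 1143^2 = 1306449 ≡ 1230
1040^32 ≡ 1230^2 = 1512900 ≡ 875
1040^64 ≡ 875^2 = 765625 ≡ 833
1040^128 ≡ 833^2 = 693889 ≡ 1284
1040^256 ≡ 1284^2 = 1648656 ≡ 61
1040^512 ≡ 61^2 = 3721 ≡ 1770
1040^1024 ≡ 1770^2 = 3132900 ≡ 1545
1198 = 1024 + 128 + 32 + 8 + 4 + 2, so 1040^1198 ≡ 1545·1284·875·1143·481·746 ≡ 882 (mod 1951)
Right side y^r · r^s mod p:
1284^2 = 1648656 ≡ 61
1284^4 ≡ 61^2 = 3721 ≡ 1770
1284^8 ≡ 1770^2 = 3132900 ≡ 1545
1284^16 ≡ 1545^2 = 2387025 ≡ 952
1284^32 ≡ 952^2 = 906304 ≡ 1040
1284^64 ≡ 1040^2 = 1081600 ≡ 746
1284^128 ≡ 746^2 = 556516 ≡ 481
164 = 128 + 32 + 4, so 1284^164 ≡ 481·1040·1770 ≡ 519 (mod 1951)
164^1 mod 1951 = 164
519·164 = 85116 ≡ 1223 (mod 1951)
882 ≠ 1223, so verification fails.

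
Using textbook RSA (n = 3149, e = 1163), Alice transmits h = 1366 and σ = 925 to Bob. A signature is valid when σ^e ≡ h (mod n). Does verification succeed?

passes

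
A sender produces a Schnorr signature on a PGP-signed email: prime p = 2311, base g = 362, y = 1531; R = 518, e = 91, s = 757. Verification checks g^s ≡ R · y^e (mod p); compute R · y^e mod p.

1531^2 = 2343961 ≡ 607
1531^4 ≡ 607^2 = 368449 ≡ 1000
1531^8 ≡ 1000^2 = 1000000 ≡ 1648
1531^16 ≡ 1648^2 = 2715904 ≡ 479
1531^32 ≡ 479^2 = 229441 ≡ 652
1531^64 ≡ 652^2 = 425104 ≡ 2191
91 = 64 + 16 + 8 + 2 + 1, so 1531^91 ≡ 2191·479·1648·607·1531 ≡ 1162 (mod 2311)
R · y^e ≡ 518·1162 = 601916 ≡ 1056 (mod 2311)

1056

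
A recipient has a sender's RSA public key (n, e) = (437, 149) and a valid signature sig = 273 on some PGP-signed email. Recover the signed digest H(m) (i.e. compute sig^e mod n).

30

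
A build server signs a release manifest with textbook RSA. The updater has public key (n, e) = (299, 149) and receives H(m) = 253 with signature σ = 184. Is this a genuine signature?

genuine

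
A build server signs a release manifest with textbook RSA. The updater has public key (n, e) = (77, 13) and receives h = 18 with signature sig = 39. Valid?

sig^13 mod 77 = 18
sig^13 mod 77 = 18 matches h.

yes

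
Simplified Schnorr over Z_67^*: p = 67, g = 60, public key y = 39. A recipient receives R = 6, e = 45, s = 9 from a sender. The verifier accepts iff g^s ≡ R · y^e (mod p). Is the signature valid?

g^s mod p:
60^2 = 3600 ≡ 49
60^4 ≡ 49^2 = 2401 ≡ 56
60^8 ≡ 56^2 = 3136 ≡ 54
9 = 8 + 1, so 60^9 ≡ 54·60 ≡ 24 (mod 67)
R · y^e mod p:
39^2 = 1521 ≡ 47
39^4 ≡ 47^2 = 2209 ≡ 65
39^8 ≡ 65^2 = 4225 ≡ 4
39^16 ≡ 4^2 = 16
39^32 ≡ 16^2 = 256 ≡ 55
45 = 32 + 8 + 4 + 1, so 39^45 ≡ 55·4·65·39 ≡ 59 (mod 67)
6·59 = 354 ≡ 19 (mod 67)
24 ≠ 19; the check fails.

invalid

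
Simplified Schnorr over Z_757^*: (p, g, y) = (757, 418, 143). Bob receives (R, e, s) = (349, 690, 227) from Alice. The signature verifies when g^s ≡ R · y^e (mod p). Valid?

g^s mod p:
418^2 = 174724 ≡ 614
418^4 ≡ 614^2 = 376996 ≡ 10
418^8 ≡ 10^2 = 100
418^16 ≡ 100^2 = 10000 ≡ 159
418^32 ≡ 159^2 = 25281 ≡ 300
418^64 ≡ 300^2 = 90000 ≡ 674
418^128 ≡ 674^2 = 454276 ≡ 76
227 = 128 + 64 + 32 + 2 + 1, so 418^227 ≡ 76·674·300·614·418 ≡ 629 (mod 757)
R · y^e mod p:
143^2 = 20449 ≡ 10
143^4 ≡ 10^2 = 100
143^8 ≡ 100^2 = 10000 ≡ 159
143^16 ≡ 159^2 = 25281 ≡ 300
143^32 ≡ 300^2 = 90000 ≡ 674
143^64 ≡ 674^2 = 454276 ≡ 76
143^128 ≡ 76^2 = 5776 ≡ 477
143^256 ≡ 477^2 = 227529 ≡ 429
143^512 ≡ 429^2 = 184041 ≡ 90
690 = 512 + 128 + 32 + 16 + 2, so 143^690 ≡ 90·477·674·300·10 ≡ 505 (mod 757)
349·505 = 176245 ≡ 621 (mod 757)
629 ≠ 621; the check fails.

no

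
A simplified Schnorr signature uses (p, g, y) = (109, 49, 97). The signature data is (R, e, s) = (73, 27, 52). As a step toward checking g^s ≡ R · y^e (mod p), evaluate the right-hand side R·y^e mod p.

97^2 = 9409 ≡ 35
97^4 ≡ 35^2 = 1225 ≡ 26
97^8 ≡ 26^2 = 676 ≡ 22
97^16 ≡ 22^2 = 484 ≡ 48
27 = 16 + 8 + 2 + 1, so 97^27 ≡ 48·22·35·97 ≡ 1 (mod 109)
R · y^e ≡ 73·1 = 73 ≡ 73 (mod 109)

73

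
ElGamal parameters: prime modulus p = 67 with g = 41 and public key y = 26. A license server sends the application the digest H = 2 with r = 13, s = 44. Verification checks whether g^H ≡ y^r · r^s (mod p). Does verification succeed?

Left side g^H mod p:
41^2 = 1681 ≡ 6
Right side y^r · r^s mod p:
26^2 = 676 ≡ 6
26^4 ≡ 6^2 = 36
26^8 ≡ 36^2 = 1296 ≡ 23
13 = 8 + 4 + 1, so 26^13 ≡ 23·36·26 ≡ 21 (mod 67)
13^2 = 169 ≡ 35
13^4 ≡ 35^2 = 1225 ≡ 19
13^8 ≡ 19^2 = 361 ≡ 26
13^16 ≡ 26^2 = 676 ≡ 6
13^32 ≡ 6^2 = 36
44 = 32 + 8 + 4, so 13^44 ≡ 36·26·19 ≡ 29 (mod 67)
21·29 = 609 ≡ 6 (mod 67)
6 ≡ 6 (mod 67), so the signature is genuine.

passes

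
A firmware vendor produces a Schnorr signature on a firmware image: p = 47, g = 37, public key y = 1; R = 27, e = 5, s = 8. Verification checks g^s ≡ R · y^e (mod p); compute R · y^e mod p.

27

1^2 = 1
1^4 ≡ 1^2 = 1
5 = 4 + 1, so 1^5 ≡ 1·1 ≡ 1 (mod 47)
R · y^e ≡ 27·1 = 27 ≡ 27 (mod 47)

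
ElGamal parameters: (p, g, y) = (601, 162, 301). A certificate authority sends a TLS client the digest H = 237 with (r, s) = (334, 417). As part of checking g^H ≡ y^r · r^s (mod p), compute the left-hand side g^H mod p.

108

162^2 = 26244 ≡ 401
162^4 ≡ 401^2 = 160801 ≡ 334
162^8 ≡ 334^2 = 111556 ≡ 371
162^16 ≡ 371^2 = 137641 ≡ 12
162^32 ≡ 12^2 = 144
162^64 ≡ 144^2 = 20736 ≡ 302
162^128 ≡ 302^2 = 91204 ≡ 453
237 = 128 + 64 + 32 + 8 + 4 + 1, so 162^237 ≡ 453·302·144·371·334·162 ≡ 108 (mod 601)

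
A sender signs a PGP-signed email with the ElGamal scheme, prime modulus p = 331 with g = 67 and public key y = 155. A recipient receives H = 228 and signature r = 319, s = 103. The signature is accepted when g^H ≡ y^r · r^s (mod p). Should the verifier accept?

accept

Left side g^H mod p:
Squares mod 331: 67^1≡67, 67^2≡186, 67^4≡172, 67^8≡125, 67^16≡68, 67^32≡321, 67^64≡100, 67^128≡70
228 = 128 + 64 + 32 + 4, so 67^228 ≡ 70·100·321·172 ≡ 125 (mod 331)
Right side y^r · r^s mod p:
Squares mod 331: 155^1≡155, 155^2≡193, 155^4≡177, 155^8≡215, 155^16≡216, 155^32≡316, 155^64≡225, 155^128≡313, 155^256≡324
319 = 256 + 32 + 16 + 8 + 4 + 2 + 1, so 155^319 ≡ 324·316·216·215·177·193·155 ≡ 150 (mod 331)
Squares mod 331: 319^1≡319, 319^2≡144, 319^4≡214, 319^8≡118, 319^16≡22, 319^32≡153, 319^64≡239
103 = 64 + 32 + 4 + 2 + 1, so 319^103 ≡ 239·153·214·144·319 ≡ 56 (mod 331)
150·56 = 8400 ≡ 125 (mod 331)
125 ≡ 125 (mod 331), so the signature is genuine.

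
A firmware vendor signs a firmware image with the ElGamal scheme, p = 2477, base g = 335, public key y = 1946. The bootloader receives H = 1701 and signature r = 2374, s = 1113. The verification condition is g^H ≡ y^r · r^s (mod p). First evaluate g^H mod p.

335^2 = 112225 ≡ 760
335^4 ≡ 760^2 = 577600 ≡ 459
335^8 ≡ 459^2 = 210681 ≡ 136
335^16 ≡ 136^2 = 18496 ≡ 1157
335^32 ≡ 1157^2 = 1338649 ≡ 1069
335^64 ≡ 1069^2 = 1142761 ≡ 864
335^128 ≡ 864^2 = 746496 ≡ 919
335^256 ≡ 919^2 = 844561 ≡ 2381
335^512 ≡ 2381^2 = 5669161 ≡ 1785
335^1024 ≡ 1785^2 = 3186225 ≡ 803
1701 = 1024 + 512 + 128 + 32 + 4 + 1, so 335^1701 ≡ 803·1785·919·1069·459·335 ≡ 79 (mod 2477)

79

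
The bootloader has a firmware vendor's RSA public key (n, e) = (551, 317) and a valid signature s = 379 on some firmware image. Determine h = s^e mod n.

512

s^2 ≡ 379^2 = 143641 ≡ 381
s^4 ≡ 381^2 = 145161 ≡ 248
s^8 ≡ 248^2 = 61504 ≡ 343
s^16 ≡ 343^2 = 117649 ≡ 286
s^32 ≡ 286^2 = 81796 ≡ 248
s^64 ≡ 248^2 = 61504 ≡ 343
s^128 ≡ 343^2 = 117649 ≡ 286
s^256 ≡ 286^2 = 81796 ≡ 248
317 = 256 + 32 + 16 + 8 + 4 + 1, so s^317 ≡ 248·248·286·343·248·379 ≡ 512 (mod 551)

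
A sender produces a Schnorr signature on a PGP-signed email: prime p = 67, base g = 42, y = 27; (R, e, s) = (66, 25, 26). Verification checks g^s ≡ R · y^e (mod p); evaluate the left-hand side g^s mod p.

42^26 mod 67 = 15

15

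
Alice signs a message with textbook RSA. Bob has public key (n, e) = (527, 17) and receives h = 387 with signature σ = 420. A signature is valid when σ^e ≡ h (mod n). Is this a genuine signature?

Squares mod 527: σ^1≡420, σ^2≡382, σ^4≡472, σ^8≡390, σ^16≡324
17 = 16 + 1, so σ^17 ≡ 324·420 ≡ 114 (mod 527)
114 ≠ 387, so verification fails.

forged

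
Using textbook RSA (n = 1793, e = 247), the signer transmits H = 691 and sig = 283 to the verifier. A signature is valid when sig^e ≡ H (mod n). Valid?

sig^2 ≡ 283^2 = 80089 ≡ 1197
sig^4 ≡ 1197^2 = 1432809 ≡ 202
sig^8 ≡ 202^2 = 40804 ≡ 1358
sig^16 ≡ 1358^2 = 1844164 ≡ 960
sig^32 ≡ 960^2 = 921600 ≡ 1791
sig^64 ≡ 1791^2 = 3207681 ≡ 4
sig^128 ≡ 4^2 = 16
247 = 128 + 64 + 32 + 16 + 4 + 2 + 1, so sig^247 ≡ 16·4·1791·960·202·1197·283 ≡ 1102 (mod 1793)
sig^247 mod 1793 = 1102, but H = 691.

no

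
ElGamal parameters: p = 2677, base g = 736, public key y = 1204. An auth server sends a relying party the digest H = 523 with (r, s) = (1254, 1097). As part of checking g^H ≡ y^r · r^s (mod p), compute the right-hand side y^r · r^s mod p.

1352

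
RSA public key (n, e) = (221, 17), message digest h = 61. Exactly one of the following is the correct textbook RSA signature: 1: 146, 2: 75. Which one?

Candidate 1: 146^2 = 21316 ≡ 100; 146^4 ≡ 100^2 = 10000 ≡ 55; 146^8 ≡ 55^2 = 3025 ≡ 152; 146^16 ≡ 152^2 = 23104 ≡ 120; 17 = 16 + 1, so 146^17 ≡ 120·146 ≡ 61 (mod 221)
  → matches h = 61
Candidate 2: 75^2 = 5625 ≡ 100; 75^4 ≡ 100^2 = 10000 ≡ 55; 75^8 ≡ 55^2 = 3025 ≡ 152; 75^16 ≡ 152^2 = 23104 ≡ 120; 17 = 16 + 1, so 75^17 ≡ 120·75 ≡ 160 (mod 221)

1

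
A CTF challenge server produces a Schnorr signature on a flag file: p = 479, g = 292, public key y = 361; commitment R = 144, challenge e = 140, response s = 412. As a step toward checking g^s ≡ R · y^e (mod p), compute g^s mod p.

300

292^412 mod 479 = 300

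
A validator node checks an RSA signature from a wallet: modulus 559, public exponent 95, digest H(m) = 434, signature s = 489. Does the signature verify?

s^2 ≡ 489^2 = 239121 ≡ 428
s^4 ≡ 428^2 = 183184 ≡ 391
s^8 ≡ 391^2 = 152881 ≡ 274
s^16 ≡ 274^2 = 75076 ≡ 170
s^32 ≡ 170^2 = 28900 ≡ 391
s^64 ≡ 391^2 = 152881 ≡ 274
95 = 64 + 16 + 8 + 4 + 2 + 1, so s^95 ≡ 274·170·274·391·428·489 ≡ 434 (mod 559)
Since 434 equals the digest 434, verification succeeds.

verifies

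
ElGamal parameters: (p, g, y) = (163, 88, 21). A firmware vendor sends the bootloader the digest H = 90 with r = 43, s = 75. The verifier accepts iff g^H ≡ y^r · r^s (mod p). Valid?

yes

Left side g^H mod p:
Squares mod 163: 88^1≡88, 88^2≡83, 88^4≡43, 88^8≡56, 88^16≡39, 88^32≡54, 88^64≡145
90 = 64 + 16 + 8 + 2, so 88^90 ≡ 145·39·56·83 ≡ 38 (mod 163)
Right side y^r · r^s mod p:
Squares mod 163: 21^1≡21, 21^2≡115, 21^4≡22, 21^8≡158, 21^16≡25, 21^32≡136
43 = 32 + 8 + 2 + 1, so 21^43 ≡ 136·158·115·21 ≡ 25 (mod 163)
Squares mod 163: 43^1≡43, 43^2≡56, 43^4≡39, 43^8≡54, 43^16≡145, 43^32≡161, 43^64≡4
75 = 64 + 8 + 2 + 1, so 43^75 ≡ 4·54·56·43 ≡ 158 (mod 163)
25·158 = 3950 ≡ 38 (mod 163)
38 ≡ 38 (mod 163), so the signature is genuine.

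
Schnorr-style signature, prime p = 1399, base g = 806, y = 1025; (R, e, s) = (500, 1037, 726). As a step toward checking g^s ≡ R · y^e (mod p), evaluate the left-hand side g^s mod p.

352

Squares mod 1399: 806^1≡806, 806^2≡500, 806^4≡978, 806^8≡967, 806^16≡557, 806^32≡1070, 806^64≡518, 806^128≡1115, 806^256≡913, 806^512≡1164
726 = 512 + 128 + 64 + 16 + 4 + 2, so 806^726 ≡ 1164·1115·518·557·978·500 ≡ 352 (mod 1399)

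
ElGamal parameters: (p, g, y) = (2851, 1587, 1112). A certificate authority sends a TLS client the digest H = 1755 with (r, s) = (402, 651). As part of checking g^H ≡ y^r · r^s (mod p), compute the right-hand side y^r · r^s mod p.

1333

1112^402 mod 2851 = 216
402^651 mod 2851 = 2448
y^r · r^s ≡ 216·2448 = 528768 ≡ 1333 (mod 2851)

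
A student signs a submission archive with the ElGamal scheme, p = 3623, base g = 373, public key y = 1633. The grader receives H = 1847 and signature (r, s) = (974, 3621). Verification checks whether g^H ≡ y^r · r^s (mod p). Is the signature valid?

Left side g^H mod p:
373^1847 mod 3623 = 604
Right side y^r · r^s mod p:
1633^974 mod 3623 = 421
974^3621 mod 3623 = 1566
421·1566 = 659286 ≡ 3523 (mod 3623)
604 ≠ 3523, so verification fails.

invalid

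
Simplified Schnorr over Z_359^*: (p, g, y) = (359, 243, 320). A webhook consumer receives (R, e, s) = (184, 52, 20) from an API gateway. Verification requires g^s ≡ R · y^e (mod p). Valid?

yes

g^s mod p:
243^2 = 59049 ≡ 173
243^4 ≡ 173^2 = 29929 ≡ 132
243^8 ≡ 132^2 = 17424 ≡ 192
243^16 ≡ 192^2 = 36864 ≡ 246
20 = 16 + 4, so 243^20 ≡ 246·132 ≡ 162 (mod 359)
R · y^e mod p:
320^2 = 102400 ≡ 85
320^4 ≡ 85^2 = 7225 ≡ 45
320^8 ≡ 45^2 = 2025 ≡ 230
320^16 ≡ 230^2 = 52900 ≡ 127
320^32 ≡ 127^2 = 16129 ≡ 333
52 = 32 + 16 + 4, so 320^52 ≡ 333·127·45 ≡ 36 (mod 359)
184·36 = 6624 ≡ 162 (mod 359)
162 ≡ 162 (mod 359); signature holds.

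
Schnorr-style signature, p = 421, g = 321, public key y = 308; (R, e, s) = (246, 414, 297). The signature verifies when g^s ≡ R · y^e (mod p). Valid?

g^s mod p:
321^2 = 103041 ≡ 317
321^4 ≡ 317^2 = 100489 ≡ 291
321^8 ≡ 291^2 = 84681 ≡ 60
321^16 ≡ 60^2 = 3600 ≡ 232
321^32 ≡ 232^2 = 53824 ≡ 357
321^64 ≡ 357^2 = 127449 ≡ 307
321^128 ≡ 307^2 = 94249 ≡ 366
321^256 ≡ 366^2 = 133956 ≡ 78
297 = 256 + 32 + 8 + 1, so 321^297 ≡ 78·357·60·321 ≡ 376 (mod 421)
R · y^e mod p:
308^2 = 94864 ≡ 139
308^4 ≡ 139^2 = 19321 ≡ 376
308^8 ≡ 376^2 = 141376 ≡ 341
308^16 ≡ 341^2 = 116281 ≡ 85
308^32 ≡ 85^2 = 7225 ≡ 68
308^64 ≡ 68^2 = 4624 ≡ 414
308^128 ≡ 414^2 = 171396 ≡ 49
308^256 ≡ 49^2 = 2401 ≡ 296
414 = 256 + 128 + 16 + 8 + 4 + 2, so 308^414 ≡ 296·49·85·341·376·139 ≡ 414 (mod 421)
246·414 = 101844 ≡ 383 (mod 421)
376 ≠ 383; the check fails.

no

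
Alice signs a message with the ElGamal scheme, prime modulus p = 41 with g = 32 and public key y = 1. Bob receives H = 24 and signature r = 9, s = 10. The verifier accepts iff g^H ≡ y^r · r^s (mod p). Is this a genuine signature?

Left side g^H mod p:
Squares mod 41: 32^1≡32, 32^2≡40, 32^4≡1, 32^8≡1, 32^16≡1
24 = 16 + 8, so 32^24 ≡ 1·1 ≡ 1 (mod 41)
Right side y^r · r^s mod p:
Squares mod 41: 1^1≡1, 1^2≡1, 1^4≡1, 1^8≡1
9 = 8 + 1, so 1^9 ≡ 1·1 ≡ 1 (mod 41)
Squares mod 41: 9^1≡9, 9^2≡40, 9^4≡1, 9^8≡1
10 = 8 + 2, so 9^10 ≡ 1·40 ≡ 40 (mod 41)
1·40 = 40 ≡ 40 (mod 41)
1 ≠ 40, so verification fails.

forged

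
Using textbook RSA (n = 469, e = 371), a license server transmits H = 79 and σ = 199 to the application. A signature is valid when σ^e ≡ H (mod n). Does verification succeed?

fails

Squares mod 469: σ^1≡199, σ^2≡205, σ^4≡284, σ^8≡457, σ^16≡144, σ^32≡100, σ^64≡151, σ^128≡289, σ^256≡39
371 = 256 + 64 + 32 + 16 + 2 + 1, so σ^371 ≡ 39·151·100·144·205·199 ≡ 390 (mod 469)
The recovered value 390 does not match the digest 79.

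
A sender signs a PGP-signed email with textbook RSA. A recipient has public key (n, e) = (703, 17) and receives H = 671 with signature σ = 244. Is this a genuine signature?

Squares mod 703: σ^1≡244, σ^2≡484, σ^4≡157, σ^8≡44, σ^16≡530
17 = 16 + 1, so σ^17 ≡ 530·244 ≡ 671 (mod 703)
σ^17 mod 703 = 671 matches H.

genuine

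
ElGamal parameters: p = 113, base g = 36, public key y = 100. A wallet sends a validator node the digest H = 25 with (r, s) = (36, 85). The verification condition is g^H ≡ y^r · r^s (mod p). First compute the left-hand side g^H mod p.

87

Squares mod 113: 36^1≡36, 36^2≡53, 36^4≡97, 36^8≡30, 36^16≡109
25 = 16 + 8 + 1, so 36^25 ≡ 109·30·36 ≡ 87 (mod 113)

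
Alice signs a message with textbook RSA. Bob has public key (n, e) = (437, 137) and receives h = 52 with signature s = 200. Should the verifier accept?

accept

Squares mod 437: s^1≡200, s^2≡233, s^4≡101, s^8≡150, s^16≡213, s^32≡358, s^64≡123, s^128≡271
137 = 128 + 8 + 1, so s^137 ≡ 271·150·200 ≡ 52 (mod 437)
Since 52 equals the digest 52, verification succeeds.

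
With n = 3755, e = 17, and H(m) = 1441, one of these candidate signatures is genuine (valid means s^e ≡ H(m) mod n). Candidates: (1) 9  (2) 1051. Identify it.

2

Candidate 1: Squares mod 3755: 9^1≡9, 9^2≡81, 9^4≡2806, 9^8≡3156, 9^16≡2076; 17 = 16 + 1, so 9^17 ≡ 2076·9 ≡ 3664 (mod 3755)
Candidate 2: Squares mod 3755: 1051^1≡1051, 1051^2≡631, 1051^4≡131, 1051^8≡2141, 1051^16≡2781; 17 = 16 + 1, so 1051^17 ≡ 2781·1051 ≡ 1441 (mod 3755)
  → matches H(m) = 1441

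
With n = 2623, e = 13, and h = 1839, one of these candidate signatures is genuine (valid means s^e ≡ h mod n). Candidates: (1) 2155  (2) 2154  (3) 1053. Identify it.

1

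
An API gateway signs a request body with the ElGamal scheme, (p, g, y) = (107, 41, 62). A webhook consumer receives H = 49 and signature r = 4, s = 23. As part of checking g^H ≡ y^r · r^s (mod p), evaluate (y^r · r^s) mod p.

62^2 = 3844 ≡ 99
62^4 ≡ 99^2 = 9801 ≡ 64
4^2 = 16
4^4 ≡ 16^2 = 256 ≡ 42
4^8 ≡ 42^2 = 1764 ≡ 52
4^16 ≡ 52^2 = 2704 ≡ 29
23 = 16 + 4 + 2 + 1, so 4^23 ≡ 29·42·16·4 ≡ 56 (mod 107)
y^r · r^s ≡ 64·56 = 3584 ≡ 53 (mod 107)

53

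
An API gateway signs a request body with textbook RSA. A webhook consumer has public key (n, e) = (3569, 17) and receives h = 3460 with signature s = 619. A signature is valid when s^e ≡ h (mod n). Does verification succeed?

s^2 ≡ 619^2 = 383161 ≡ 1278
s^4 ≡ 1278^2 = 1633284 ≡ 2251
s^8 ≡ 2251^2 = 5067001 ≡ 2590
s^16 ≡ 2590^2 = 6708100 ≡ 1949
17 = 16 + 1, so s^17 ≡ 1949·619 ≡ 109 (mod 3569)
109 ≠ 3460, so verification fails.

fails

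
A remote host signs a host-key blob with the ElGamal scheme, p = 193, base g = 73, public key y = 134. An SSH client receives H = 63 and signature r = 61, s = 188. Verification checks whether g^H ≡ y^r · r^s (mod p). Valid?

no

Left side g^H mod p:
73^63 mod 193 = 173
Right side y^r · r^s mod p:
134^61 mod 193 = 147
61^188 mod 193 = 46
147·46 = 6762 ≡ 7 (mod 193)
173 ≠ 7, so verification fails.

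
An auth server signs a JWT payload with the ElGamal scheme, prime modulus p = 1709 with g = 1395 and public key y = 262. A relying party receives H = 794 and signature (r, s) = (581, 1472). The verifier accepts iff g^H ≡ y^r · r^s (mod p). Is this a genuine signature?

Left side g^H mod p:
Squares mod 1709: 1395^1≡1395, 1395^2≡1183, 1395^4≡1527, 1395^8≡653, 1395^16≡868, 1395^32≡1464, 1395^64≡210, 1395^128≡1375, 1395^256≡471, 1395^512≡1380
794 = 512 + 256 + 16 + 8 + 2, so 1395^794 ≡ 1380·471·868·653·1183 ≡ 227 (mod 1709)
Right side y^r · r^s mod p:
Squares mod 1709: 262^1≡262, 262^2≡284, 262^4≡333, 262^8≡1513, 262^16≡818, 262^32≡905, 262^64≡414, 262^128≡496, 262^256≡1629, 262^512≡1273
581 = 512 + 64 + 4 + 1, so 262^581 ≡ 1273·414·333·262 ≡ 153 (mod 1709)
Squares mod 1709: 581^1≡581, 581^2≡888, 581^4≡695, 581^8≡1087, 581^16≡650, 581^32≡377, 581^64≡282, 581^128≡910, 581^256≡944, 581^512≡747, 581^1024≡875
1472 = 1024 + 256 + 128 + 64, so 581^1472 ≡ 875·944·910·282 ≡ 627 (mod 1709)
153·627 = 95931 ≡ 227 (mod 1709)
227 ≡ 227 (mod 1709), so the signature is genuine.

genuine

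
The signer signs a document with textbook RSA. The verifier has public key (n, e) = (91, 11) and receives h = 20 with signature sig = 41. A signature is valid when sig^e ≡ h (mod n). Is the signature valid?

valid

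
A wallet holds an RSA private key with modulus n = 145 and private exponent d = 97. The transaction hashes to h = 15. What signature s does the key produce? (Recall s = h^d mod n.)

85

h^97 mod 145 = 85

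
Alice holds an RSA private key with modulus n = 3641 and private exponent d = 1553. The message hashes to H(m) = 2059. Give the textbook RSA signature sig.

1339

Squares mod 3641: (H(m))^1≡2059, (H(m))^2≡1357, (H(m))^4≡2744, (H(m))^8≡3589, (H(m))^16≡2704, (H(m))^32≡488, (H(m))^64≡1479, (H(m))^128≡2841, (H(m))^256≡2825, (H(m))^512≡3194, (H(m))^1024≡3195
1553 = 1024 + 512 + 16 + 1, so (H(m))^1553 ≡ 3195·3194·2704·2059 ≡ 1339 (mod 3641)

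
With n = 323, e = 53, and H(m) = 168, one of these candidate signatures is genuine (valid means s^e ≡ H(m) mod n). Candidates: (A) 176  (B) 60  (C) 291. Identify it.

C

Candidate A: 176^53 mod 323 = 194
Candidate B: 60^53 mod 323 = 127
Candidate C: 291^53 mod 323 = 168
  → matches H(m) = 168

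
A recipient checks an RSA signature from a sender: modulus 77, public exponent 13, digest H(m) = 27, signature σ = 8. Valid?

Squares mod 77: σ^1≡8, σ^2≡64, σ^4≡15, σ^8≡71
13 = 8 + 4 + 1, so σ^13 ≡ 71·15·8 ≡ 50 (mod 77)
The recovered value 50 does not match the digest 27.

no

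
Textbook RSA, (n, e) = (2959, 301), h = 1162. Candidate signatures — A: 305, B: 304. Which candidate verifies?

B

Candidate A: Squares mod 2959: 305^1≡305, 305^2≡1296, 305^4≡1863, 305^8≡2821, 305^16≡1290, 305^32≡1142, 305^64≡2204, 305^128≡1897, 305^256≡465; 301 = 256 + 32 + 8 + 4 + 1, so 305^301 ≡ 465·1142·2821·1863·305 ≡ 1031 (mod 2959)
Candidate B: Squares mod 2959: 304^1≡304, 304^2≡687, 304^4≡1488, 304^8≡812, 304^16≡2446, 304^32≡2777, 304^64≡575, 304^128≡2176, 304^256≡576; 301 = 256 + 32 + 8 + 4 + 1, so 304^301 ≡ 576·2777·812·1488·304 ≡ 1162 (mod 2959)
  → matches h = 1162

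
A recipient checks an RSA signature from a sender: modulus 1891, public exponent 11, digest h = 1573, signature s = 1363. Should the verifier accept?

Squares mod 1891: s^1≡1363, s^2≡807, s^4≡745, s^8≡962
11 = 8 + 2 + 1, so s^11 ≡ 962·807·1363 ≡ 154 (mod 1891)
154 ≠ 1573, so verification fails.

reject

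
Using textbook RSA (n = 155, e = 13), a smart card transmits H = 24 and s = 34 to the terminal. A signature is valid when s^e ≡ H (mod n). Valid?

yes

s^2 ≡ 34^2 = 1156 ≡ 71
s^4 ≡ 71^2 = 5041 ≡ 81
s^8 ≡ 81^2 = 6561 ≡ 51
13 = 8 + 4 + 1, so s^13 ≡ 51·81·34 ≡ 24 (mod 155)
Since 24 equals the digest 24, verification succeeds.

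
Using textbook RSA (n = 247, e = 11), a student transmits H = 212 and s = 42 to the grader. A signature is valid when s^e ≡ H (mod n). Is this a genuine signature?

forged

Squares mod 247: s^1≡42, s^2≡35, s^4≡237, s^8≡100
11 = 8 + 2 + 1, so s^11 ≡ 100·35·42 ≡ 35 (mod 247)
The recovered value 35 does not match the digest 212.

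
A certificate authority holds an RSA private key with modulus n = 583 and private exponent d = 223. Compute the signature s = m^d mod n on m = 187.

572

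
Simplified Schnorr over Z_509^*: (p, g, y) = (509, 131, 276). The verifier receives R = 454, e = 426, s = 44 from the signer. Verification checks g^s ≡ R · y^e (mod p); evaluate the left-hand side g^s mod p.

131^2 = 17161 ≡ 364
131^4 ≡ 364^2 = 132496 ≡ 156
131^8 ≡ 156^2 = 24336 ≡ 413
131^16 ≡ 413^2 = 170569 ≡ 54
131^32 ≡ 54^2 = 2916 ≡ 371
44 = 32 + 8 + 4, so 131^44 ≡ 371·413·156 ≡ 148 (mod 509)

148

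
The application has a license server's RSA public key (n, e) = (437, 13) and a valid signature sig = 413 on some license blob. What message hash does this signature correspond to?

344

sig^2 ≡ 413^2 = 170569 ≡ 139
sig^4 ≡ 139^2 = 19321 ≡ 93
sig^8 ≡ 93^2 = 8649 ≡ 346
13 = 8 + 4 + 1, so sig^13 ≡ 346·93·413 ≡ 344 (mod 437)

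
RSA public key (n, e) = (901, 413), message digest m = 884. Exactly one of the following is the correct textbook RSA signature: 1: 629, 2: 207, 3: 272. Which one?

Candidate 1: 629^413 mod 901 = 884
  → matches m = 884
Candidate 2: 207^413 mod 901 = 675
Candidate 3: 272^413 mod 901 = 17

1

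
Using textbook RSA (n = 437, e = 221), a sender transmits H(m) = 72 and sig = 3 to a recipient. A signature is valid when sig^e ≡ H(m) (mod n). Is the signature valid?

Squares mod 437: sig^1≡3, sig^2≡9, sig^4≡81, sig^8≡6, sig^16≡36, sig^32≡422, sig^64≡225, sig^128≡370
221 = 128 + 64 + 16 + 8 + 4 + 1, so sig^221 ≡ 370·225·36·6·81·3 ≡ 72 (mod 437)
Since 72 equals the digest 72, verification succeeds.

valid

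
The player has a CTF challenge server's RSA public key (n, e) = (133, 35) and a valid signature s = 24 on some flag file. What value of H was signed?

61

s^2 ≡ 24^2 = 576 ≡ 44
s^4 ≡ 44^2 = 1936 ≡ 74
s^8 ≡ 74^2 = 5476 ≡ 23
s^16 ≡ 23^2 = 529 ≡ 130
s^32 ≡ 130^2 = 16900 ≡ 9
35 = 32 + 2 + 1, so s^35 ≡ 9·44·24 ≡ 61 (mod 133)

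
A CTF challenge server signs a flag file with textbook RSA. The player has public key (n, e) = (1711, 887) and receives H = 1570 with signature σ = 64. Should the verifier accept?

Squares mod 1711: σ^1≡64, σ^2≡674, σ^4≡861, σ^8≡458, σ^16≡1022, σ^32≡774, σ^64≡226, σ^128≡1457, σ^256≡1209, σ^512≡487
887 = 512 + 256 + 64 + 32 + 16 + 4 + 2 + 1, so σ^887 ≡ 487·1209·226·774·1022·861·674·64 ≡ 1570 (mod 1711)
1570 = H, so the signature checks out.

accept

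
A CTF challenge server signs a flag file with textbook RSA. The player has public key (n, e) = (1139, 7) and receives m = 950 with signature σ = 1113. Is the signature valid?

σ^2 ≡ 1113^2 = 1238769 ≡ 676
σ^4 ≡ 676^2 = 456976 ≡ 237
7 = 4 + 2 + 1, so σ^7 ≡ 237·676·1113 ≡ 950 (mod 1139)
Since 950 equals the digest 950, verification succeeds.

valid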